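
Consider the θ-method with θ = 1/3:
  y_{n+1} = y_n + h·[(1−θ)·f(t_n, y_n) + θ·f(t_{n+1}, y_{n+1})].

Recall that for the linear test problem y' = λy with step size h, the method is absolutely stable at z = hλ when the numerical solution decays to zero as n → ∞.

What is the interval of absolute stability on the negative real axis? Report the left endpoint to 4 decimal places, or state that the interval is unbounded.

(-6.0000, 0).

With y'=λy (z=hλ):
  y_{n+1} = y_n + z·[2/3·y_n + 1/3·y_{n+1}] ⇒ (1 − 1/3z)y_{n+1} = (1 + 2/3z)y_n
  Hence R(z) = (1 + 2/3z)/(1 − 1/3z).

Find x<0 with |R(x)|<1.
x=-0.46: |R|=0.6012
R=−1: 1+2/3x = −1+1/3x ⇒ -1/3x=2 ⇒ x=2/(-1/3)=-6.0000
Confirm numerically:
  x=-3.601: |R|=0.63657 <1
  x=-2.797: |R|=0.44747 <1
  x=-2.770: |R|=0.44021 <1
  x=-2.714: |R|=0.42492 <1
  x=-6.481: |R|=1.05073 >1
  x=-6.439: |R|=1.04651 >1
Interval (-6.0000, 0).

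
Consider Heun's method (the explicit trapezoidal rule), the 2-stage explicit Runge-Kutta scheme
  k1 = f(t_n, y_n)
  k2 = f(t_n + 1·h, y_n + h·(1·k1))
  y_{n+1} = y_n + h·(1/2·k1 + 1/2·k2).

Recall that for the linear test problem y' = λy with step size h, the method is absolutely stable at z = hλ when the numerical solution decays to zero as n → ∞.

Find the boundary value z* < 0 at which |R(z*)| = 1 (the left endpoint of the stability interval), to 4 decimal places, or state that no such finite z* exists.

With y'=λy (z=hλ):
  order 2, 2-stage ⇒ R(z)=1+z+z^2/2
  (e.g. R(-1.62)=0.69220, |R|=0.69220)

Solve |R(x)|<1 on ℝ⁻.
x=-1.62: |R|=0.6922
|R(-2.13)|=1.1384 |R(-1.76)|=0.7888 |R(-0.92)|=0.5032
Bisect:
  x_lo=-2.4285 |R|=1.5203  x_hi=-0.2799 |R|=0.7593
  mid=-1.35422 |R|=0.56274 →hi
  mid=-1.89138 |R|=0.89727 →hi
  mid=-2.15995 |R|=1.17274 →lo
  mid=-2.02566 |R|=1.02599 →lo
  mid=-1.95852 |R|=0.95938 →hi
  mid=-1.99209 |R|=0.99212 →hi
  mid=-2.00888 |R|=1.00892 →lo
  ...
  [-2.00009,-1.99996] ⇒ x*=-2.0000
So |R|<1 on (-2.0000, 0).

z* = -2.0000.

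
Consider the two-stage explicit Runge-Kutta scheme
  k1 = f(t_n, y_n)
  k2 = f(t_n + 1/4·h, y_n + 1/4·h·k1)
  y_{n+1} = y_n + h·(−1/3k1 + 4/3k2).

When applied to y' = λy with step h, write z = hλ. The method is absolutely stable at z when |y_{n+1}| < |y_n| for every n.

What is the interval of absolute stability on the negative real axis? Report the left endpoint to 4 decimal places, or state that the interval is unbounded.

With y'=λy (z=hλ):
  k1=λy_n ⇒ h·k1=z·y_n;  k2=λ(1+1/4z)y_n ⇒ h·k2=z(1+1/4z)y_n
  y_{n+1}/y_n = 1 − 1/3z + 4/3z(1+1/4z) = 1 + z + 1/3z²
  ⇒ R(z) = 1 + z + 1/3z².

Need |R(x)|<1, x<0.
x=-1.43: |R|=0.2516
R=1: x+1/3x²=0 ⇒ x=−3=-3.0000; min R=1−1/(4·1/3)=0.2500>−1
Confirm numerically:
  x=-2.532: |R|=0.60501 <1
  x=-2.399: |R|=0.51940 <1
  x=-2.020: |R|=0.34013 <1
  x=-1.684: |R|=0.26129 <1
  x=-3.587: |R|=1.70186 >1
  x=-3.235: |R|=1.25341 >1
  x=-3.167: |R|=1.17630 >1
Stable set (-3.0000, 0).

(-3.0000, 0).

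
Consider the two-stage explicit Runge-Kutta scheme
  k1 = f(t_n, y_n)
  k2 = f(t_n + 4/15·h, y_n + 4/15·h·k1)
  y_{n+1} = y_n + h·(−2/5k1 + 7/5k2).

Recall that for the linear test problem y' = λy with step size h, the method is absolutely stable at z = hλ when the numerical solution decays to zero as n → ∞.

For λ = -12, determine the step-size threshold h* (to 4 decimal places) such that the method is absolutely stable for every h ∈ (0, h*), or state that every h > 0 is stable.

(-2.6786,0); λ=-12 ⇒ h* = (75/28)/12 = 0.2232.

On y'=λy, z=hλ:
  k1=λy_n ⇒ h·k1=z·y_n;  k2=λ(1+4/15z)y_n ⇒ h·k2=z(1+4/15z)y_n
  y_{n+1}/y_n = 1 − 2/5z + 7/5z(1+4/15z) = 1 + z + 28/75z²
  Hence R(z) = 1 + z + 28/75z².

Need |R(x)|<1, x<0.
x=-1.03: |R|=0.3661
R=1: x+28/75x²=0 ⇒ x=−75/28=-2.6786; min R=1−1/(4·28/75)=0.3304>−1
Confirm numerically:
  x=-2.627: |R|=0.94942 <1
  x=-2.590: |R|=0.91436 <1
  x=-1.975: |R|=0.48123 <1
  x=-1.953: |R|=0.47097 <1
  x=-3.109: |R|=1.49960 >1
  x=-2.983: |R|=1.33903 >1
  x=-2.864: |R|=1.19827 >1
Interval (-2.6786, 0).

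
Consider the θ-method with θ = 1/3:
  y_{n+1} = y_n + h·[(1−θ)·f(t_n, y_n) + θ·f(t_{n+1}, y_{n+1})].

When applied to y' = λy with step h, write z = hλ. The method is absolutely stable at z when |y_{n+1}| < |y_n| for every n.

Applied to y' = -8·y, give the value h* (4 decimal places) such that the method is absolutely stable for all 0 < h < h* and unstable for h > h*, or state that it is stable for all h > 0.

With y'=λy (z=hλ):
  y_{n+1} = y_n + z·[2/3·y_n + 1/3·y_{n+1}] ⇒ (1 − 1/3z)y_{n+1} = (1 + 2/3z)y_n
  Hence R(z) = (1 + 2/3z)/(1 − 1/3z).

Boundary: |R(x)|=1, x<0.
x=-1.22: |R|=0.1327
R=−1: 1+2/3x = −1+1/3x ⇒ -1/3x=2 ⇒ x=2/(-1/3)=-6.0000
Confirm numerically:
  x=-5.655: |R|=0.96014 <1
  x=-5.307: |R|=0.91658 <1
  x=-3.476: |R|=0.61025 <1
  x=-6.560: |R|=1.05858 >1
  x=-6.302: |R|=1.03247 >1
  x=-6.291: |R|=1.03132 >1
Stable set (-6.0000, 0).

(-6.0000,0); λ=-8 ⇒ h* = (6)/8 = 0.7500.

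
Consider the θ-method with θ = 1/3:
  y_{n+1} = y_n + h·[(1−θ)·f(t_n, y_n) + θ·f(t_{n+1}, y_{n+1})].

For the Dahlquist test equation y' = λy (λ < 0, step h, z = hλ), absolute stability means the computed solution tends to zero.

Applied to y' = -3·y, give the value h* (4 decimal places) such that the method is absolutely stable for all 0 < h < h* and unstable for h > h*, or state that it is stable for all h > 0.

(-6.0000,0); λ=-3 ⇒ h* = (6)/3 = 2.0000.

On y'=λy, z=hλ:
  y_{n+1} = y_n + z·[2/3·y_n + 1/3·y_{n+1}] ⇒ (1 − 1/3z)y_{n+1} = (1 + 2/3z)y_n
  so R(z) = (1 + 2/3z)/(1 − 1/3z).

Boundary: |R(x)|=1, x<0.
x=-0.62: |R|=0.4862
R=−1: 1+2/3x = −1+1/3x ⇒ -1/3x=2 ⇒ x=2/(-1/3)=-6.0000
Confirm numerically:
  x=-5.388: |R|=0.92704 <1
  x=-5.117: |R|=0.89122 <1
  x=-3.957: |R|=0.70634 <1
  x=-6.447: |R|=1.04732 >1
  x=-6.398: |R|=1.04235 >1
  x=-6.101: |R|=1.01110 >1
Interval (-6.0000, 0).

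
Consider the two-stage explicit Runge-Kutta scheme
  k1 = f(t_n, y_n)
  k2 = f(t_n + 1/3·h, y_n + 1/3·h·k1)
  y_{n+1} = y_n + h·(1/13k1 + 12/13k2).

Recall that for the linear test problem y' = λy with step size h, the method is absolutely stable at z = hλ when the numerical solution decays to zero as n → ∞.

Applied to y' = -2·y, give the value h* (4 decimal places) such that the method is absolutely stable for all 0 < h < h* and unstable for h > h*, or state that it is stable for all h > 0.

(-3.2500,0); λ=-2 ⇒ h* = (13/4)/2 = 1.6250.

Test eqn y'=λy, z=hλ:
  k1=λy_n ⇒ h·k1=z·y_n;  k2=λ(1+1/3z)y_n ⇒ h·k2=z(1+1/3z)y_n
  y_{n+1}/y_n = 1 + 1/13z + 12/13z(1+1/3z) = 1 + z + 4/13z²
  Hence R(z) = 1 + z + 4/13z².

Solve |R(x)|<1 on ℝ⁻.
x=-0.55: |R|=0.5431
R=1: x+4/13x²=0 ⇒ x=−13/4=-3.2500; min R=1−1/(4·4/13)=0.1875>−1
Confirm numerically:
  x=-2.649: |R|=0.51014 <1
  x=-2.293: |R|=0.32480 <1
  x=-2.237: |R|=0.30274 <1
  x=-1.438: |R|=0.19826 <1
  x=-3.737: |R|=1.55998 >1
  x=-3.629: |R|=1.42320 >1
So |R|<1 on (-3.2500, 0).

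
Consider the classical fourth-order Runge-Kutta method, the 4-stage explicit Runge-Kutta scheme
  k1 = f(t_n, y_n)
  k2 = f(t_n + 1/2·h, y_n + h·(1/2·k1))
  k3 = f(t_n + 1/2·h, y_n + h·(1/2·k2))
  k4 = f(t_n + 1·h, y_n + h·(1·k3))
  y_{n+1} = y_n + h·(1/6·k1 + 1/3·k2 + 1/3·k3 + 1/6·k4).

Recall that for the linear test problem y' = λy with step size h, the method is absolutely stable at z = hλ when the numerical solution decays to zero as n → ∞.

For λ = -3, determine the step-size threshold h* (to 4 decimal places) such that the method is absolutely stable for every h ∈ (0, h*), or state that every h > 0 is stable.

(-2.7853,0); λ=-3 ⇒ h* = 0.9284.

With y'=λy (z=hλ):
  order 4, 4-stage ⇒ R(z)=1+z+z^2/2+z^3/6+z^4/24
  (e.g. R(-0.48)=0.61898, |R|=0.61898)

Boundary: |R(x)|=1, x<0.
x=-0.48: |R|=0.6190
|R(-2.96)|=1.2970 |R(-0.91)|=0.4070 |R(-0.85)|=0.4306
Bisect:
  x_lo=-3.2361 |R|=1.9213  x_hi=-0.3852 |R|=0.6804
  mid=-1.81061 |R|=0.28706 →hi
  mid=-2.52334 |R|=0.67174 →hi
  mid=-2.87970 |R|=1.15192 →lo
  mid=-2.70152 |R|=0.88087 →hi
  mid=-2.79061 |R|=1.00805 →lo
  mid=-2.74607 |R|=0.94245 →hi
  mid=-2.76834 |R|=0.97474 →hi
  mid=-2.77948 |R|=0.99126 →hi
  mid=-2.78504 |R|=0.99962 →hi
  mid=-2.78783 |R|=1.00383 →lo
  ...
  [-2.78539,-2.78522] ⇒ x*=-2.7853
Stable set (-2.7853, 0).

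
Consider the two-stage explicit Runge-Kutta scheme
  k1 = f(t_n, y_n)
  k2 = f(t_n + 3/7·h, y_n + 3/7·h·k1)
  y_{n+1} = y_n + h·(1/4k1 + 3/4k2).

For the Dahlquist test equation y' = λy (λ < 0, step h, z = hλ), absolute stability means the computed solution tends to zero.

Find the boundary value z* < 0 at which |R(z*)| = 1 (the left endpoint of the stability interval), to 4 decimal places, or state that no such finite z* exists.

With y'=λy (z=hλ):
  k1=λy_n ⇒ h·k1=z·y_n;  k2=λ(1+3/7z)y_n ⇒ h·k2=z(1+3/7z)y_n
  y_{n+1}/y_n = 1 + 1/4z + 3/4z(1+3/7z) = 1 + z + 9/28z²
  Hence R(z) = 1 + z + 9/28z².

Need |R(x)|<1, x<0.
x=-1.31: |R|=0.2416
R=1: x+9/28x²=0 ⇒ x=−28/9=-3.1111; min R=1−1/(4·9/28)=0.2222>−1
Confirm numerically:
  x=-2.777: |R|=0.70177 <1
  x=-2.341: |R|=0.42052 <1
  x=-1.650: |R|=0.22509 <1
  x=-3.407: |R|=1.32403 >1
  x=-3.331: |R|=1.23543 >1
  x=-3.228: |R|=1.12128 >1
So |R|<1 on (-3.1111, 0).

z* = -3.1111.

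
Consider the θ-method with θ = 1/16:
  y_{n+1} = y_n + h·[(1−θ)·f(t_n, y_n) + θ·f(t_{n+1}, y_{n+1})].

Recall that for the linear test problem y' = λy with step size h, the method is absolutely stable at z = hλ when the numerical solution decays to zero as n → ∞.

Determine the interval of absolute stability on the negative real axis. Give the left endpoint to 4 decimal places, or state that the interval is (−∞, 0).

z∈(-2.2857,0).

Set f=λy, z=hλ:
  y_{n+1} = y_n + z·[15/16·y_n + 1/16·y_{n+1}] ⇒ (1 − 1/16z)y_{n+1} = (1 + 15/16z)y_n
  Hence R(z) = (1 + 15/16z)/(1 − 1/16z).

Find x<0 with |R(x)|<1.
x=-1.61: |R|=0.4628
R=−1: 1+15/16x = −1+1/16x ⇒ -7/8x=2 ⇒ x=2/(-7/8)=-2.2857
Confirm numerically:
  x=-2.190: |R|=0.92633 <1
  x=-1.757: |R|=0.58315 <1
  x=-1.013: |R|=0.04732 <1
  x=-2.727: |R|=1.32990 >1
  x=-2.575: |R|=1.21803 >1
Interval (-2.2857, 0).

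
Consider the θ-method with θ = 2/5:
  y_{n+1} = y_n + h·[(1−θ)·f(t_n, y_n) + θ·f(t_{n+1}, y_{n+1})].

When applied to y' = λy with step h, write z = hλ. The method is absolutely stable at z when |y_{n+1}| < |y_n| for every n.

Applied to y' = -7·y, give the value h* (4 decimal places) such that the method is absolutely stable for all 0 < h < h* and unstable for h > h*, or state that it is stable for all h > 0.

Set f=λy, z=hλ:
  y_{n+1} = y_n + z·[3/5·y_n + 2/5·y_{n+1}] ⇒ (1 − 2/5z)y_{n+1} = (1 + 3/5z)y_n
  Hence R(z) = (1 + 3/5z)/(1 − 2/5z).

Need |R(x)|<1, x<0.
x=-1.55: |R|=0.0432
R=−1: 1+3/5x = −1+2/5x ⇒ -1/5x=2 ⇒ x=2/(-1/5)=-10.0000
Confirm numerically:
  x=-9.818: |R|=0.99261 <1
  x=-5.199: |R|=0.68821 <1
  x=-5.161: |R|=0.68418 <1
  x=-10.420: |R|=1.01625 >1
  x=-10.234: |R|=1.00919 >1
Stable set (-10.0000, 0).

(-10.0000,0); λ=-7 ⇒ h* = (10)/7 = 1.4286.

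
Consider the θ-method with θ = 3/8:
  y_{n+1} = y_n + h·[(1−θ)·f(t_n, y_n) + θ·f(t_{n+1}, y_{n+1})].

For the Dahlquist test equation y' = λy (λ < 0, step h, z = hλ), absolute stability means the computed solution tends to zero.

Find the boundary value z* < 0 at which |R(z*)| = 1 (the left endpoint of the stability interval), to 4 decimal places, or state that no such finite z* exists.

left endpoint -8.0000.

Test eqn y'=λy, z=hλ:
  y_{n+1} = y_n + z·[5/8·y_n + 3/8·y_{n+1}] ⇒ (1 − 3/8z)y_{n+1} = (1 + 5/8z)y_n
  Hence R(z) = (1 + 5/8z)/(1 − 3/8z).

Boundary: |R(x)|=1, x<0.
x=-0.64: |R|=0.4839
R=−1: 1+5/8x = −1+3/8x ⇒ -1/4x=2 ⇒ x=2/(-1/4)=-8.0000
Confirm numerically:
  x=-7.803: |R|=0.98746 <1
  x=-5.750: |R|=0.82178 <1
  x=-5.600: |R|=0.80645 <1
  x=-5.089: |R|=0.74977 <1
  x=-8.481: |R|=1.02877 >1
  x=-8.184: |R|=1.01130 >1
  x=-8.108: |R|=1.00668 >1
So |R|<1 on (-8.0000, 0).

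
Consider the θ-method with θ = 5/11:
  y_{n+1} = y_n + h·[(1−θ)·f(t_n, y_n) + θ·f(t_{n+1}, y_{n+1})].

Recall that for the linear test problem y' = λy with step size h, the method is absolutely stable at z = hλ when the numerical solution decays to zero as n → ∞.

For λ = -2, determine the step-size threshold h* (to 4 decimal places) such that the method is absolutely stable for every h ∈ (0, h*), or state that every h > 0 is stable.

(-22.0000,0); λ=-2 ⇒ h* = (22)/2 = 11.0000.

Set f=λy, z=hλ:
  y_{n+1} = y_n + z·[6/11·y_n + 5/11·y_{n+1}] ⇒ (1 − 5/11z)y_{n+1} = (1 + 6/11z)y_n
  R(z) = (1 + 6/11z)/(1 − 5/11z).

Find x<0 with |R(x)|<1.
x=-1.77: |R|=0.0191
R=−1: 1+6/11x = −1+5/11x ⇒ -1/11x=2 ⇒ x=2/(-1/11)=-22.0000
Confirm numerically:
  x=-21.556: |R|=0.99626 <1
  x=-19.046: |R|=0.97219 <1
  x=-13.653: |R|=0.89470 <1
  x=-12.328: |R|=0.86685 <1
  x=-22.558: |R|=1.00451 >1
  x=-22.176: |R|=1.00144 >1
  x=-22.078: |R|=1.00064 >1
Interval (-22.0000, 0).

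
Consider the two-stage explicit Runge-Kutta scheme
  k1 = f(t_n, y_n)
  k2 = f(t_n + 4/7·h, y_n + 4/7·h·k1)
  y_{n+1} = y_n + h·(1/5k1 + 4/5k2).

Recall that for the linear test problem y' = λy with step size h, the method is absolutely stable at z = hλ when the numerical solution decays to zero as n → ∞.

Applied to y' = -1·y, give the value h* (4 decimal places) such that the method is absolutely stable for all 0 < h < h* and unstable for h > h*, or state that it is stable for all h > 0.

Test eqn y'=λy, z=hλ:
  k1=λy_n ⇒ h·k1=z·y_n;  k2=λ(1+4/7z)y_n ⇒ h·k2=z(1+4/7z)y_n
  y_{n+1}/y_n = 1 + 1/5z + 4/5z(1+4/7z) = 1 + z + 16/35z²
  ⇒ R(z) = 1 + z + 16/35z².

Find x<0 with |R(x)|<1.
x=-1.35: |R|=0.4831
R=1: x+16/35x²=0 ⇒ x=−35/16=-2.1875; min R=1−1/(4·16/35)=0.4531>−1
Confirm numerically:
  x=-1.545: |R|=0.54621 <1
  x=-1.480: |R|=0.52133 <1
  x=-1.162: |R|=0.45525 <1
  x=-2.735: |R|=1.68453 >1
  x=-2.263: |R|=1.07811 >1
Stable set (-2.1875, 0).

(-2.1875,0); λ=-1 ⇒ h* = (35/16)/1 = 2.1875.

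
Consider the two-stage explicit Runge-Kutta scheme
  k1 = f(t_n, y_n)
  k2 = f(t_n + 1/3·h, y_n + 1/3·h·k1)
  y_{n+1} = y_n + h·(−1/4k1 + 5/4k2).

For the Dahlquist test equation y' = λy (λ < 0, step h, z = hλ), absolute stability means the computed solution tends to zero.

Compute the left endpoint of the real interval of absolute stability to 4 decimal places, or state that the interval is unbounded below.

With y'=λy (z=hλ):
  k1=λy_n ⇒ h·k1=z·y_n;  k2=λ(1+1/3z)y_n ⇒ h·k2=z(1+1/3z)y_n
  y_{n+1}/y_n = 1 − 1/4z + 5/4z(1+1/3z) = 1 + z + 5/12z²
  R(z) = 1 + z + 5/12z².

Solve |R(x)|<1 on ℝ⁻.
x=-0.57: |R|=0.5654
R=1: x+5/12x²=0 ⇒ x=−12/5=-2.4000; min R=1−1/(4·5/12)=0.4000>−1
Confirm numerically:
  x=-2.369: |R|=0.96940 <1
  x=-2.322: |R|=0.92454 <1
  x=-1.242: |R|=0.40074 <1
  x=-2.765: |R|=1.42051 >1
  x=-2.697: |R|=1.33375 >1
Interval (-2.4000, 0).

z* = -2.4000.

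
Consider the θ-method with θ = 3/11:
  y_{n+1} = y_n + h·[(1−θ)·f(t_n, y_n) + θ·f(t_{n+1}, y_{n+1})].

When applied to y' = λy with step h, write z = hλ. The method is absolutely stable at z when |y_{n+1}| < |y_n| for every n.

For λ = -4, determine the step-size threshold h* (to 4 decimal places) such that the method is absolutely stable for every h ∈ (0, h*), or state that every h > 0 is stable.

With y'=λy (z=hλ):
  y_{n+1} = y_n + z·[8/11·y_n + 3/11·y_{n+1}] ⇒ (1 − 3/11z)y_{n+1} = (1 + 8/11z)y_n
  R(z) = (1 + 8/11z)/(1 − 3/11z).

Find x<0 with |R(x)|<1.
x=-0.41: |R|=0.6312
R=−1: 1+8/11x = −1+3/11x ⇒ -5/11x=2 ⇒ x=2/(-5/11)=-4.4000
Confirm numerically:
  x=-3.501: |R|=0.79096 <1
  x=-3.463: |R|=0.78096 <1
  x=-2.376: |R|=0.44175 <1
  x=-4.908: |R|=1.09874 >1
  x=-4.733: |R|=1.06607 >1
  x=-4.631: |R|=1.04640 >1
So |R|<1 on (-4.4000, 0).

(-4.4000,0); λ=-4 ⇒ h* = (22/5)/4 = 1.1000.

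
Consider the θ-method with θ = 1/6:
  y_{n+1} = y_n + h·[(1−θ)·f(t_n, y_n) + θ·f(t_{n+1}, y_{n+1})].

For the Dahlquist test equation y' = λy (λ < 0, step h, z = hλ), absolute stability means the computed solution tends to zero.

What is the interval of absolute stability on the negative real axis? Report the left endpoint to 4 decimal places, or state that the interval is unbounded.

On y'=λy, z=hλ:
  y_{n+1} = y_n + z·[5/6·y_n + 1/6·y_{n+1}] ⇒ (1 − 1/6z)y_{n+1} = (1 + 5/6z)y_n
  R(z) = (1 + 5/6z)/(1 − 1/6z).

Find x<0 with |R(x)|<1.
x=-1.78: |R|=0.3728
R=−1: 1+5/6x = −1+1/6x ⇒ -2/3x=2 ⇒ x=2/(-2/3)=-3.0000
Confirm numerically:
  x=-2.466: |R|=0.74770 <1
  x=-1.660: |R|=0.30026 <1
  x=-1.640: |R|=0.28796 <1
  x=-1.590: |R|=0.25692 <1
  x=-3.244: |R|=1.10558 >1
  x=-3.115: |R|=1.05047 >1
Stable set (-3.0000, 0).

(-3.0000, 0).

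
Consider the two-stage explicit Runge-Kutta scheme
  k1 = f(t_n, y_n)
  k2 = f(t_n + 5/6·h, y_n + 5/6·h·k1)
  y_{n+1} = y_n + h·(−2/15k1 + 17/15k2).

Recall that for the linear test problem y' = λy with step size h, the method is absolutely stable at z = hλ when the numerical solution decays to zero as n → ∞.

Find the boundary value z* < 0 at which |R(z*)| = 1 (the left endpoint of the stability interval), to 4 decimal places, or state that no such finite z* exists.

On y'=λy, z=hλ:
  k1=λy_n ⇒ h·k1=z·y_n;  k2=λ(1+5/6z)y_n ⇒ h·k2=z(1+5/6z)y_n
  y_{n+1}/y_n = 1 − 2/15z + 17/15z(1+5/6z) = 1 + z + 17/18z²
  R(z) = 1 + z + 17/18z².

Find x<0 with |R(x)|<1.
x=-0.7: |R|=0.7628
R=1: x+17/18x²=0 ⇒ x=−18/17=-1.0588; min R=1−1/(4·17/18)=0.7353>−1
Confirm numerically:
  x=-0.995: |R|=0.94002 <1
  x=-0.939: |R|=0.89374 <1
  x=-0.936: |R|=0.89142 <1
  x=-0.838: |R|=0.82523 <1
  x=-1.628: |R|=1.87514 >1
  x=-1.375: |R|=1.41059 >1
Interval (-1.0588, 0).

left endpoint -1.0588.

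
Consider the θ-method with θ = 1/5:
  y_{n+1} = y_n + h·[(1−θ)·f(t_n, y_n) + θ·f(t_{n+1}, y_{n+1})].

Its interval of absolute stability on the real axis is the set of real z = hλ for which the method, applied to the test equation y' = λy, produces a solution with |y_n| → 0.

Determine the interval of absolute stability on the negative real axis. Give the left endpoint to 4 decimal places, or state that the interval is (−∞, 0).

(-3.3333, 0).

Test eqn y'=λy, z=hλ:
  y_{n+1} = y_n + z·[4/5·y_n + 1/5·y_{n+1}] ⇒ (1 − 1/5z)y_{n+1} = (1 + 4/5z)y_n
  Hence R(z) = (1 + 4/5z)/(1 − 1/5z).

Need |R(x)|<1, x<0.
x=-1.62: |R|=0.2236
R=−1: 1+4/5x = −1+1/5x ⇒ -3/5x=2 ⇒ x=2/(-3/5)=-3.3333
Confirm numerically:
  x=-2.472: |R|=0.65418 <1
  x=-2.213: |R|=0.53404 <1
  x=-1.479: |R|=0.14138 <1
  x=-3.898: |R|=1.19038 >1
  x=-3.710: |R|=1.12974 >1
Stable set (-3.3333, 0).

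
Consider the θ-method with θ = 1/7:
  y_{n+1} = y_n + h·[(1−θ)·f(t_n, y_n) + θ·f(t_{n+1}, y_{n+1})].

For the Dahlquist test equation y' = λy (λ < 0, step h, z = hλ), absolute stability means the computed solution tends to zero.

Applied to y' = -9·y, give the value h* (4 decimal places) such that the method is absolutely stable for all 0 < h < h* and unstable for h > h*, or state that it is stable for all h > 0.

Test eqn y'=λy, z=hλ:
  y_{n+1} = y_n + z·[6/7·y_n + 1/7·y_{n+1}] ⇒ (1 − 1/7z)y_{n+1} = (1 + 6/7z)y_n
  so R(z) = (1 + 6/7z)/(1 − 1/7z).

Find x<0 with |R(x)|<1.
x=-0.91: |R|=0.1947
R=−1: 1+6/7x = −1+1/7x ⇒ -5/7x=2 ⇒ x=2/(-5/7)=-2.8000
Confirm numerically:
  x=-2.637: |R|=0.91543 <1
  x=-2.341: |R|=0.75431 <1
  x=-1.993: |R|=0.55132 <1
  x=-3.264: |R|=1.22603 >1
  x=-3.256: |R|=1.22231 >1
  x=-3.053: |R|=1.12583 >1
So |R|<1 on (-2.8000, 0).

(-2.8000,0); λ=-9 ⇒ h* = (14/5)/9 = 0.3111.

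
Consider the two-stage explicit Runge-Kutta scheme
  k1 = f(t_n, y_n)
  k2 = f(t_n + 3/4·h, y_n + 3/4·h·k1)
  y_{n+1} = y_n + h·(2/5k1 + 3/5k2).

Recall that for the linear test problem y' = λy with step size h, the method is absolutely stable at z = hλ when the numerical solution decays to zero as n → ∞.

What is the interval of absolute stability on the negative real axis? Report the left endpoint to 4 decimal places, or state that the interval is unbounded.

On y'=λy, z=hλ:
  k1=λy_n ⇒ h·k1=z·y_n;  k2=λ(1+3/4z)y_n ⇒ h·k2=z(1+3/4z)y_n
  y_{n+1}/y_n = 1 + 2/5z + 3/5z(1+3/4z) = 1 + z + 9/20z²
  ⇒ R(z) = 1 + z + 9/20z².

Boundary: |R(x)|=1, x<0.
x=-1.48: |R|=0.5057
R=1: x+9/20x²=0 ⇒ x=−20/9=-2.2222; min R=1−1/(4·9/20)=0.4444>−1
Confirm numerically:
  x=-2.016: |R|=0.81292 <1
  x=-1.839: |R|=0.68286 <1
  x=-1.729: |R|=0.61625 <1
  x=-0.996: |R|=0.45041 <1
  x=-2.484: |R|=1.29262 >1
  x=-2.475: |R|=1.28153 >1
  x=-2.290: |R|=1.06984 >1
Interval (-2.2222, 0).

(-2.2222, 0).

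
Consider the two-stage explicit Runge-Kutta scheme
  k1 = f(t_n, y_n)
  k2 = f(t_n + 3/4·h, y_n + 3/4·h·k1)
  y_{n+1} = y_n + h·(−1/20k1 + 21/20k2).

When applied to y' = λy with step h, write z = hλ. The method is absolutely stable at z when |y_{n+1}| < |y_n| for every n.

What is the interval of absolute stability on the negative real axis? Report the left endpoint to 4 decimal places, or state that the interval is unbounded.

Set f=λy, z=hλ:
  k1=λy_n ⇒ h·k1=z·y_n;  k2=λ(1+3/4z)y_n ⇒ h·k2=z(1+3/4z)y_n
  y_{n+1}/y_n = 1 − 1/20z + 21/20z(1+3/4z) = 1 + z + 63/80z²
  ⇒ R(z) = 1 + z + 63/80z².

Boundary: |R(x)|=1, x<0.
x=-1.38: |R|=1.1197
R=1: x+63/80x²=0 ⇒ x=−80/63=-1.2698; min R=1−1/(4·63/80)=0.6825>−1
Confirm numerically:
  x=-0.782: |R|=0.69958 <1
  x=-0.714: |R|=0.68746 <1
  x=-0.647: |R|=0.68265 <1
  x=-0.540: |R|=0.68963 <1
  x=-1.684: |R|=1.54924 >1
  x=-1.415: |R|=1.16175 >1
  x=-1.384: |R|=1.12442 >1
So |R|<1 on (-1.2698, 0).

(-1.2698, 0).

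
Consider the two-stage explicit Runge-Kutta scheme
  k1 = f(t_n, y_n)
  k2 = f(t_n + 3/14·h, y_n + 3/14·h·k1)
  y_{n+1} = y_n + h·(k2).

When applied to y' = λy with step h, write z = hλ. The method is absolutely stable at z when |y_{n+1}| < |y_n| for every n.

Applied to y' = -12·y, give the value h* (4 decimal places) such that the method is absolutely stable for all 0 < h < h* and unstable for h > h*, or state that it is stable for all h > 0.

(-4.6667,0); λ=-12 ⇒ h* = (14/3)/12 = 0.3889.

With y'=λy (z=hλ):
  k1=λy_n ⇒ h·k1=z·y_n;  k2=λ(1+3/14z)y_n ⇒ h·k2=z(1+3/14z)y_n
  y_{n+1}/y_n = 1 + z(1+3/14z) = 1 + z + 3/14z²
  so R(z) = 1 + z + 3/14z².

Boundary: |R(x)|=1, x<0.
x=-0.96: |R|=0.2375
R=1: x+3/14x²=0 ⇒ x=−14/3=-4.6667; min R=1−1/(4·3/14)=-0.1667>−1
Confirm numerically:
  x=-4.159: |R|=0.54756 <1
  x=-3.489: |R|=0.11953 <1
  x=-2.228: |R|=0.16429 <1
  x=-4.787: |R|=1.12344 >1
  x=-4.707: |R|=1.04068 >1
Interval (-4.6667, 0).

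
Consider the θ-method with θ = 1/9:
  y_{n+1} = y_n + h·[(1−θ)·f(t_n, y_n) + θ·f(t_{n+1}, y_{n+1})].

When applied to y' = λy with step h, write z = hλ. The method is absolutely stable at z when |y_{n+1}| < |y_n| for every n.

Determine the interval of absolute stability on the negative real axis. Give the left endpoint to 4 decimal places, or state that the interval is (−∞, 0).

z∈(-2.5714,0).

With y'=λy (z=hλ):
  y_{n+1} = y_n + z·[8/9·y_n + 1/9·y_{n+1}] ⇒ (1 − 1/9z)y_{n+1} = (1 + 8/9z)y_n
  so R(z) = (1 + 8/9z)/(1 − 1/9z).

Solve |R(x)|<1 on ℝ⁻.
x=-1.21: |R|=0.0666
R=−1: 1+8/9x = −1+1/9x ⇒ -7/9x=2 ⇒ x=2/(-7/9)=-2.5714
Confirm numerically:
  x=-2.233: |R|=0.78910 <1
  x=-1.492: |R|=0.27983 <1
  x=-1.272: |R|=0.11449 <1
  x=-1.127: |R|=0.00158 <1
  x=-2.880: |R|=1.18182 >1
  x=-2.718: |R|=1.08756 >1
  x=-2.627: |R|=1.03346 >1
So |R|<1 on (-2.5714, 0).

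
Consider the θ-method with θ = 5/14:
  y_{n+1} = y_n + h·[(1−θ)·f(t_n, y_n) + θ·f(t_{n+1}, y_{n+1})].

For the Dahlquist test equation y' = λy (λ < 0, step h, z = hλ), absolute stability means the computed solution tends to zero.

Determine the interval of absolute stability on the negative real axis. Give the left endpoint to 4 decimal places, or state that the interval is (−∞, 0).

With y'=λy (z=hλ):
  y_{n+1} = y_n + z·[9/14·y_n + 5/14·y_{n+1}] ⇒ (1 − 5/14z)y_{n+1} = (1 + 9/14z)y_n
  ⇒ R(z) = (1 + 9/14z)/(1 − 5/14z).

Find x<0 with |R(x)|<1.
x=-0.45: |R|=0.6123
R=−1: 1+9/14x = −1+5/14x ⇒ -2/7x=2 ⇒ x=2/(-2/7)=-7.0000
Confirm numerically:
  x=-5.741: |R|=0.88207 <1
  x=-4.620: |R|=0.74340 <1
  x=-3.716: |R|=0.59681 <1
  x=-3.312: |R|=0.51728 <1
  x=-7.198: |R|=1.01584 >1
  x=-7.094: |R|=1.00760 >1
  x=-7.079: |R|=1.00640 >1
Stable set (-7.0000, 0).

(-7.0000, 0).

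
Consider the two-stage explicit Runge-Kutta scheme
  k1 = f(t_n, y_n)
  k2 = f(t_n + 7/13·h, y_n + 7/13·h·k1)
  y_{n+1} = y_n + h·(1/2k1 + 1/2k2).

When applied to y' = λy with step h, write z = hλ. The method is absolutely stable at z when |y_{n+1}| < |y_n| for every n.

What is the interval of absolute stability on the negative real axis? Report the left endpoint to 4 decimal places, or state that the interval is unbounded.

With y'=λy (z=hλ):
  k1=λy_n ⇒ h·k1=z·y_n;  k2=λ(1+7/13z)y_n ⇒ h·k2=z(1+7/13z)y_n
  y_{n+1}/y_n = 1 + 1/2z + 1/2z(1+7/13z) = 1 + z + 7/26z²
  R(z) = 1 + z + 7/26z².

Boundary: |R(x)|=1, x<0.
x=-1.56: |R|=0.0952
R=1: x+7/26x²=0 ⇒ x=−26/7=-3.7143; min R=1−1/(4·7/26)=0.0714>−1
Confirm numerically:
  x=-2.589: |R|=0.21563 <1
  x=-1.778: |R|=0.07311 <1
  x=-1.732: |R|=0.07564 <1
  x=-4.272: |R|=1.64146 >1
  x=-4.253: |R|=1.61685 >1
  x=-3.890: |R|=1.18403 >1
Interval (-3.7143, 0).

(-3.7143, 0).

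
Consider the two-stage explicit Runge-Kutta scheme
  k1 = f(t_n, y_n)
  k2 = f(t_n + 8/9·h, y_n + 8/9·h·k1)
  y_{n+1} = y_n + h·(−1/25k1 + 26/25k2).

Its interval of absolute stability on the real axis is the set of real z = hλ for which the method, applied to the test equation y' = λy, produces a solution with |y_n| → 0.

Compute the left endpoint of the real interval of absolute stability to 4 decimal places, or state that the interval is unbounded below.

Test eqn y'=λy, z=hλ:
  k1=λy_n ⇒ h·k1=z·y_n;  k2=λ(1+8/9z)y_n ⇒ h·k2=z(1+8/9z)y_n
  y_{n+1}/y_n = 1 − 1/25z + 26/25z(1+8/9z) = 1 + z + 208/225z²
  so R(z) = 1 + z + 208/225z².

Boundary: |R(x)|=1, x<0.
x=-0.95: |R|=0.8843
R=1: x+208/225x²=0 ⇒ x=−225/208=-1.0817; min R=1−1/(4·208/225)=0.7296>−1
Confirm numerically:
  x=-0.923: |R|=0.86456 <1
  x=-0.876: |R|=0.83340 <1
  x=-0.455: |R|=0.73638 <1
  x=-1.249: |R|=1.19313 >1
  x=-1.219: |R|=1.15469 >1
  x=-1.174: |R|=1.10014 >1
Interval (-1.0817, 0).

left endpoint -1.0817.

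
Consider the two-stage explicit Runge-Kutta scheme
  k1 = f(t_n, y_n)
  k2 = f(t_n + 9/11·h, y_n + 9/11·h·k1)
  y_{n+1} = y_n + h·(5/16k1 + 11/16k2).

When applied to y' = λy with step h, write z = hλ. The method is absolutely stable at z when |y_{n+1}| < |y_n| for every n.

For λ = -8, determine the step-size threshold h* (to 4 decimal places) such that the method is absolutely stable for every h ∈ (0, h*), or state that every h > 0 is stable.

With y'=λy (z=hλ):
  k1=λy_n ⇒ h·k1=z·y_n;  k2=λ(1+9/11z)y_n ⇒ h·k2=z(1+9/11z)y_n
  y_{n+1}/y_n = 1 + 5/16z + 11/16z(1+9/11z) = 1 + z + 9/16z²
  R(z) = 1 + z + 9/16z².

Boundary: |R(x)|=1, x<0.
x=-0.8: |R|=0.5600
R=1: x+9/16x²=0 ⇒ x=−16/9=-1.7778; min R=1−1/(4·9/16)=0.5556>−1
Confirm numerically:
  x=-1.668: |R|=0.89700 <1
  x=-1.580: |R|=0.82423 <1
  x=-0.873: |R|=0.55570 <1
  x=-2.233: |R|=1.57179 >1
  x=-2.228: |R|=1.56424 >1
  x=-2.051: |R|=1.31521 >1
So |R|<1 on (-1.7778, 0).

(-1.7778,0); λ=-8 ⇒ h* = (16/9)/8 = 0.2222.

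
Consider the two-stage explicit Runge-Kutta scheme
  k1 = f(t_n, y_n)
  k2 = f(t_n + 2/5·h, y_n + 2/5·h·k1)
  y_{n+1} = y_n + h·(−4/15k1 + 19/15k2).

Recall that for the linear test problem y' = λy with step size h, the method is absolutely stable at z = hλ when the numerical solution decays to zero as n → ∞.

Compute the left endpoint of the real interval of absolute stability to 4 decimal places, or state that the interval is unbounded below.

On y'=λy, z=hλ:
  k1=λy_n ⇒ h·k1=z·y_n;  k2=λ(1+2/5z)y_n ⇒ h·k2=z(1+2/5z)y_n
  y_{n+1}/y_n = 1 − 4/15z + 19/15z(1+2/5z) = 1 + z + 38/75z²
  Hence R(z) = 1 + z + 38/75z².

Find x<0 with |R(x)|<1.
x=-0.59: |R|=0.5864
R=1: x+38/75x²=0 ⇒ x=−75/38=-1.9737; min R=1−1/(4·38/75)=0.5066>−1
Confirm numerically:
  x=-1.936: |R|=0.96304 <1
  x=-1.493: |R|=0.63638 <1
  x=-1.305: |R|=0.55787 <1
  x=-1.029: |R|=0.50748 <1
  x=-2.565: |R|=1.76847 >1
  x=-2.044: |R|=1.07282 >1
Stable set (-1.9737, 0).

z* = -1.9737.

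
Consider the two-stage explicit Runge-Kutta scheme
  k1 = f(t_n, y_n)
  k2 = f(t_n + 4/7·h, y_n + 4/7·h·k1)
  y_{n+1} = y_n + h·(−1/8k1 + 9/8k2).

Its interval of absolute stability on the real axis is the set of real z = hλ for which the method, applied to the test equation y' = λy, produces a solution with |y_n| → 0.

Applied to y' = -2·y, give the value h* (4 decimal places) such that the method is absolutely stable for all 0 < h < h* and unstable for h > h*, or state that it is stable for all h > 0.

With y'=λy (z=hλ):
  k1=λy_n ⇒ h·k1=z·y_n;  k2=λ(1+4/7z)y_n ⇒ h·k2=z(1+4/7z)y_n
  y_{n+1}/y_n = 1 − 1/8z + 9/8z(1+4/7z) = 1 + z + 9/14z²
  Hence R(z) = 1 + z + 9/14z².

Boundary: |R(x)|=1, x<0.
x=-0.55: |R|=0.6445
R=1: x+9/14x²=0 ⇒ x=−14/9=-1.5556; min R=1−1/(4·9/14)=0.6111>−1
Confirm numerically:
  x=-1.318: |R|=0.79872 <1
  x=-1.111: |R|=0.68249 <1
  x=-1.016: |R|=0.64759 <1
  x=-0.638: |R|=0.62367 <1
  x=-2.005: |R|=1.57930 >1
  x=-1.696: |R|=1.15312 >1
  x=-1.659: |R|=1.11032 >1
So |R|<1 on (-1.5556, 0).

(-1.5556,0); λ=-2 ⇒ h* = (14/9)/2 = 0.7778.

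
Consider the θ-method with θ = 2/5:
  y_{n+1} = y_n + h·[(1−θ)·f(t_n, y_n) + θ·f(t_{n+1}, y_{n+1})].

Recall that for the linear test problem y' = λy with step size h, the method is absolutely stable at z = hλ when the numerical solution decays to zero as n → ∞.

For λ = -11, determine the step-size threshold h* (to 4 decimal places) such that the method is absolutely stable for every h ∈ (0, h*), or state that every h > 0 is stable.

(-10.0000,0); λ=-11 ⇒ h* = (10)/11 = 0.9091.

Test eqn y'=λy, z=hλ:
  y_{n+1} = y_n + z·[3/5·y_n + 2/5·y_{n+1}] ⇒ (1 − 2/5z)y_{n+1} = (1 + 3/5z)y_n
  Hence R(z) = (1 + 3/5z)/(1 − 2/5z).

Boundary: |R(x)|=1, x<0.
x=-0.94: |R|=0.3169
R=−1: 1+3/5x = −1+2/5x ⇒ -1/5x=2 ⇒ x=2/(-1/5)=-10.0000
Confirm numerically:
  x=-6.625: |R|=0.81507 <1
  x=-6.208: |R|=0.78227 <1
  x=-5.254: |R|=0.69396 <1
  x=-5.200: |R|=0.68831 <1
  x=-10.581: |R|=1.02221 >1
  x=-10.205: |R|=1.00807 >1
  x=-10.075: |R|=1.00298 >1
So |R|<1 on (-10.0000, 0).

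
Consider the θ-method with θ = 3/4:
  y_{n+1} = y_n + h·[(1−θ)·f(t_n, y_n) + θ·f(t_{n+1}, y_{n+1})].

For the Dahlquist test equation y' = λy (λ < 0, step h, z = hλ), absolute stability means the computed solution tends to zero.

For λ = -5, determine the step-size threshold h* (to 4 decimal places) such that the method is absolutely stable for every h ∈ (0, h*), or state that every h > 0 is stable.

(−∞, 0) — no finite endpoint. Any h>0 works for λ=-5.

Set f=λy, z=hλ:
  y_{n+1} = y_n + z·[1/4·y_n + 3/4·y_{n+1}] ⇒ (1 − 3/4z)y_{n+1} = (1 + 1/4z)y_n
  so R(z) = (1 + 1/4z)/(1 − 3/4z).

Find x<0 with |R(x)|<1.
x=-0.93: |R|=0.4521
x=-2: |R|=0.2000
x=-10: |R|=0.1765
x=-100: |R|=0.3158
θ=3/4≥1/2 ⇒ |1+1/4x|<|1−3/4x| ∀x<0 ⇒ interval (−∞,0).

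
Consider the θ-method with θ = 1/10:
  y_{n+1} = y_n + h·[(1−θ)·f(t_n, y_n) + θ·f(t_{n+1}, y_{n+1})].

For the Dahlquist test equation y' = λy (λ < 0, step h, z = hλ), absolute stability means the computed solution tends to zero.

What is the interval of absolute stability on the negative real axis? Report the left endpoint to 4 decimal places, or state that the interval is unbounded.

(-2.5000, 0).

Test eqn y'=λy, z=hλ:
  y_{n+1} = y_n + z·[9/10·y_n + 1/10·y_{n+1}] ⇒ (1 − 1/10z)y_{n+1} = (1 + 9/10z)y_n
  Hence R(z) = (1 + 9/10z)/(1 − 1/10z).

Need |R(x)|<1, x<0.
x=-0.54: |R|=0.4877
R=−1: 1+9/10x = −1+1/10x ⇒ -4/5x=2 ⇒ x=2/(-4/5)=-2.5000
Confirm numerically:
  x=-2.388: |R|=0.92767 <1
  x=-2.018: |R|=0.67915 <1
  x=-1.602: |R|=0.38080 <1
  x=-1.306: |R|=0.15514 <1
  x=-3.030: |R|=1.32540 >1
  x=-2.763: |R|=1.16485 >1
  x=-2.568: |R|=1.04328 >1
Interval (-2.5000, 0).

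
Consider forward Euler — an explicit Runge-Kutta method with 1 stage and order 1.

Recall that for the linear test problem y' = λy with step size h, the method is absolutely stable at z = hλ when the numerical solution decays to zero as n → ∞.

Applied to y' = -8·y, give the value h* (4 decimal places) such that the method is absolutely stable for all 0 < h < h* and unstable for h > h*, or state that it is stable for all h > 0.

Test eqn y'=λy, z=hλ:
  order 1, 1-stage ⇒ R(z)=1+z
  (e.g. R(-1.08)=-0.08000, |R|=0.08000)

Solve |R(x)|<1 on ℝ⁻.
x=-1.08: |R|=0.0800
|R(-1.71)|=0.7100 |R(-1.24)|=0.2400 |R(-1.04)|=0.0400
Bisect:
  x_lo=-2.6712 |R|=1.6712  x_hi=-0.1726 |R|=0.8274
  mid=-1.42187 |R|=0.42187 →hi
  mid=-2.04653 |R|=1.04653 →lo
  mid=-1.73420 |R|=0.73420 →hi
  mid=-1.89036 |R|=0.89036 →hi
  mid=-1.96844 |R|=0.96844 →hi
  mid=-2.00748 |R|=1.00748 →lo
  mid=-1.98796 |R|=0.98796 →hi
  mid=-1.99772 |R|=0.99772 →hi
  ...
  [-2.00001,-1.99986] ⇒ x*=-2.0000
So |R|<1 on (-2.0000, 0).

(-2.0000,0); λ=-8 ⇒ h* = 0.2500.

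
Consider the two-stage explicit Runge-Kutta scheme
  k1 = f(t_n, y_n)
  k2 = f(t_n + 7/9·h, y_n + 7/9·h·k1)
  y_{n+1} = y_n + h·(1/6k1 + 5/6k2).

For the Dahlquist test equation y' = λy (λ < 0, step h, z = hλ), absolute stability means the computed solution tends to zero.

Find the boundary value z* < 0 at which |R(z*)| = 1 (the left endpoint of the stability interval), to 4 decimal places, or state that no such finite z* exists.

With y'=λy (z=hλ):
  k1=λy_n ⇒ h·k1=z·y_n;  k2=λ(1+7/9z)y_n ⇒ h·k2=z(1+7/9z)y_n
  y_{n+1}/y_n = 1 + 1/6z + 5/6z(1+7/9z) = 1 + z + 35/54z²
  so R(z) = 1 + z + 35/54z².

Need |R(x)|<1, x<0.
x=-0.87: |R|=0.6206
R=1: x+35/54x²=0 ⇒ x=−54/35=-1.5429; min R=1−1/(4·35/54)=0.6143>−1
Confirm numerically:
  x=-1.445: |R|=0.90835 <1
  x=-1.191: |R|=0.72839 <1
  x=-1.057: |R|=0.66714 <1
  x=-0.808: |R|=0.61515 <1
  x=-1.926: |R|=1.47829 >1
  x=-1.850: |R|=1.36829 >1
Interval (-1.5429, 0).

left endpoint -1.5429.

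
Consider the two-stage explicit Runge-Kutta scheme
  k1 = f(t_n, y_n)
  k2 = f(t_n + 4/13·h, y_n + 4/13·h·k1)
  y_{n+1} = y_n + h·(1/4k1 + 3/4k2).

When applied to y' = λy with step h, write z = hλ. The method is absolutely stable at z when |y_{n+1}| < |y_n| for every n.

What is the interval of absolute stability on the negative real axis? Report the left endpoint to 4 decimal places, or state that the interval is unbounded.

(-4.3333, 0).

On y'=λy, z=hλ:
  k1=λy_n ⇒ h·k1=z·y_n;  k2=λ(1+4/13z)y_n ⇒ h·k2=z(1+4/13z)y_n
  y_{n+1}/y_n = 1 + 1/4z + 3/4z(1+4/13z) = 1 + z + 3/13z²
  R(z) = 1 + z + 3/13z².

Boundary: |R(x)|=1, x<0.
x=-1.67: |R|=0.0264
R=1: x+3/13x²=0 ⇒ x=−13/3=-4.3333; min R=1−1/(4·3/13)=-0.0833>−1
Confirm numerically:
  x=-3.546: |R|=0.35572 <1
  x=-2.809: |R|=0.01188 <1
  x=-2.760: |R|=0.00209 <1
  x=-2.653: |R|=0.02875 <1
  x=-4.773: |R|=1.48428 >1
  x=-4.745: |R|=1.45078 >1
  x=-4.587: |R|=1.26852 >1
Stable set (-4.3333, 0).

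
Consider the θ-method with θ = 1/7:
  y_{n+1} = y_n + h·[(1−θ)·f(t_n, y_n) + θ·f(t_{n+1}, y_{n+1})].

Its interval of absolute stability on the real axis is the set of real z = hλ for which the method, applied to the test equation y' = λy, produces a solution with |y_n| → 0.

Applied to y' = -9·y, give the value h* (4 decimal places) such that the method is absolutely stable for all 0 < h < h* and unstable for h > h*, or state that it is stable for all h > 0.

Test eqn y'=λy, z=hλ:
  y_{n+1} = y_n + z·[6/7·y_n + 1/7·y_{n+1}] ⇒ (1 − 1/7z)y_{n+1} = (1 + 6/7z)y_n
  ⇒ R(z) = (1 + 6/7z)/(1 − 1/7z).

Need |R(x)|<1, x<0.
x=-1.49: |R|=0.2285
R=−1: 1+6/7x = −1+1/7x ⇒ -5/7x=2 ⇒ x=2/(-5/7)=-2.8000
Confirm numerically:
  x=-1.622: |R|=0.31686 <1
  x=-1.457: |R|=0.20598 <1
  x=-1.436: |R|=0.19156 <1
  x=-2.985: |R|=1.09264 >1
  x=-2.910: |R|=1.05550 >1
Stable set (-2.8000, 0).

(-2.8000,0); λ=-9 ⇒ h* = (14/5)/9 = 0.3111.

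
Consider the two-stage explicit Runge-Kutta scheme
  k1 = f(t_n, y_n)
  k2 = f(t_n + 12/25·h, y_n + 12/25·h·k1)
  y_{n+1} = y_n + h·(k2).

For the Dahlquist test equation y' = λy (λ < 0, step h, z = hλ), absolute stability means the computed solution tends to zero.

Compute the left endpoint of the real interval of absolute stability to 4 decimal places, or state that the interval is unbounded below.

left endpoint -2.0833.

With y'=λy (z=hλ):
  k1=λy_n ⇒ h·k1=z·y_n;  k2=λ(1+12/25z)y_n ⇒ h·k2=z(1+12/25z)y_n
  y_{n+1}/y_n = 1 + z(1+12/25z) = 1 + z + 12/25z²
  ⇒ R(z) = 1 + z + 12/25z².

Need |R(x)|<1, x<0.
x=-1.02: |R|=0.4794
R=1: x+12/25x²=0 ⇒ x=−25/12=-2.0833; min R=1−1/(4·12/25)=0.4792>−1
Confirm numerically:
  x=-1.455: |R|=0.56117 <1
  x=-1.094: |R|=0.48048 <1
  x=-1.085: |R|=0.48007 <1
  x=-1.001: |R|=0.47996 <1
  x=-2.425: |R|=1.39770 >1
  x=-2.174: |R|=1.09461 >1
Stable set (-2.0833, 0).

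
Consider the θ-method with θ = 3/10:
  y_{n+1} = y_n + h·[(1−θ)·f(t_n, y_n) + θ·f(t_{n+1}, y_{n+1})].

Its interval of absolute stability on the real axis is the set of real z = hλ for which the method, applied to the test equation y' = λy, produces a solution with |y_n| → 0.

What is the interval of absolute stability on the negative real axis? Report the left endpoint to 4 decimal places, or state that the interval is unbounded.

Set f=λy, z=hλ:
  y_{n+1} = y_n + z·[7/10·y_n + 3/10·y_{n+1}] ⇒ (1 − 3/10z)y_{n+1} = (1 + 7/10z)y_n
  Hence R(z) = (1 + 7/10z)/(1 − 3/10z).

Solve |R(x)|<1 on ℝ⁻.
x=-1.74: |R|=0.1432
R=−1: 1+7/10x = −1+3/10x ⇒ -2/5x=2 ⇒ x=2/(-2/5)=-5.0000
Confirm numerically:
  x=-3.390: |R|=0.68071 <1
  x=-3.326: |R|=0.66483 <1
  x=-3.036: |R|=0.58886 <1
  x=-2.568: |R|=0.45052 <1
  x=-5.246: |R|=1.03823 >1
  x=-5.105: |R|=1.01659 >1
So |R|<1 on (-5.0000, 0).

(-5.0000, 0).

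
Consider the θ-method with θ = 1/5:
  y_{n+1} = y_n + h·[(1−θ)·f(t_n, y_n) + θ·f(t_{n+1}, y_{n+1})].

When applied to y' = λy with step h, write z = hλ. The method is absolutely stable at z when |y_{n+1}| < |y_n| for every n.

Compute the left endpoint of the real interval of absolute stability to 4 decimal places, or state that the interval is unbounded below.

left endpoint -3.3333.

Set f=λy, z=hλ:
  y_{n+1} = y_n + z·[4/5·y_n + 1/5·y_{n+1}] ⇒ (1 − 1/5z)y_{n+1} = (1 + 4/5z)y_n
  R(z) = (1 + 4/5z)/(1 − 1/5z).

Solve |R(x)|<1 on ℝ⁻.
x=-1.32: |R|=0.0443
R=−1: 1+4/5x = −1+1/5x ⇒ -3/5x=2 ⇒ x=2/(-3/5)=-3.3333
Confirm numerically:
  x=-2.619: |R|=0.71873 <1
  x=-2.209: |R|=0.53211 <1
  x=-1.974: |R|=0.41526 <1
  x=-1.972: |R|=0.41423 <1
  x=-3.488: |R|=1.05467 >1
  x=-3.381: |R|=1.01706 >1
Interval (-3.3333, 0).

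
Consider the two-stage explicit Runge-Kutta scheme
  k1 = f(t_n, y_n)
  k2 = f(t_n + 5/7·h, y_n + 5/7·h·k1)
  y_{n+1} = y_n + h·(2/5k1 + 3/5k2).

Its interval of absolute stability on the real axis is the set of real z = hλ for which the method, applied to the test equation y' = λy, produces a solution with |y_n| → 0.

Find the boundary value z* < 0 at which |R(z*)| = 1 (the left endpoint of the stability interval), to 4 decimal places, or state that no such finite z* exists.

Set f=λy, z=hλ:
  k1=λy_n ⇒ h·k1=z·y_n;  k2=λ(1+5/7z)y_n ⇒ h·k2=z(1+5/7z)y_n
  y_{n+1}/y_n = 1 + 2/5z + 3/5z(1+5/7z) = 1 + z + 3/7z²
  so R(z) = 1 + z + 3/7z².

Find x<0 with |R(x)|<1.
x=-0.93: |R|=0.4407
R=1: x+3/7x²=0 ⇒ x=−7/3=-2.3333; min R=1−1/(4·3/7)=0.4167>−1
Confirm numerically:
  x=-1.997: |R|=0.71215 <1
  x=-1.785: |R|=0.58052 <1
  x=-1.074: |R|=0.42035 <1
  x=-2.885: |R|=1.68210 >1
  x=-2.439: |R|=1.11045 >1
So |R|<1 on (-2.3333, 0).

z* = -2.3333.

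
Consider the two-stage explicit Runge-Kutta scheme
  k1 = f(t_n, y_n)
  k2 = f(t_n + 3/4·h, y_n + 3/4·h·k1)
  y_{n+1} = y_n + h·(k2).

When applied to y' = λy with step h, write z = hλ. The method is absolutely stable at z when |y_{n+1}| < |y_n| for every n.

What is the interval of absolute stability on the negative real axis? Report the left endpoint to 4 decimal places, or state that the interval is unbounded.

z∈(-1.3333,0).

On y'=λy, z=hλ:
  k1=λy_n ⇒ h·k1=z·y_n;  k2=λ(1+3/4z)y_n ⇒ h·k2=z(1+3/4z)y_n
  y_{n+1}/y_n = 1 + z(1+3/4z) = 1 + z + 3/4z²
  ⇒ R(z) = 1 + z + 3/4z².

Boundary: |R(x)|=1, x<0.
x=-1.68: |R|=1.4368
R=1: x+3/4x²=0 ⇒ x=−4/3=-1.3333; min R=1−1/(4·3/4)=0.6667>−1
Confirm numerically:
  x=-1.204: |R|=0.88321 <1
  x=-0.992: |R|=0.74605 <1
  x=-0.603: |R|=0.66971 <1
  x=-1.905: |R|=1.81677 >1
  x=-1.778: |R|=1.59296 >1
  x=-1.559: |R|=1.26386 >1
Stable set (-1.3333, 0).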